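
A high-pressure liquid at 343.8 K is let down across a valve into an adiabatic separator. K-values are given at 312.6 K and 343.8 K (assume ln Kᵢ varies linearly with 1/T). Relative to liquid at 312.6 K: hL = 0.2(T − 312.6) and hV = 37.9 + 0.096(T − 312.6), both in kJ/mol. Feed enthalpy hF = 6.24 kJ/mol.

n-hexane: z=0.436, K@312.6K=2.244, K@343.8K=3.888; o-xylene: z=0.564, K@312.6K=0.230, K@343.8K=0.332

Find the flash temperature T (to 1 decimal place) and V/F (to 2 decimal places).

Adiabatic flash: solve Rachford–Rice at each trial T, then check hF = ψ·hV(T) + (1−ψ)·hL(T).
  T = 312.6 K: K = (2.244, 0.230), RR gives ψ = 0.113, H_out = 4.277 kJ/mol
  T = 343.8 K: K = (3.888, 0.332), RR gives ψ = 0.457, H_out = 22.091 kJ/mol
  T = 328.2 K: K = (2.993, 0.279), RR gives ψ = 0.321, H_out = 14.782 kJ/mol
  T = 320.4 K: K = (2.601, 0.254), RR gives ψ = 0.232, H_out = 10.161 kJ/mol
  T = 316.5 K: K = (2.418, 0.242), RR gives ψ = 0.177, H_out = 7.425 kJ/mol
  T = 314.6 K: K = (2.332, 0.236), RR gives ψ = 0.147, H_out = 5.951 kJ/mol
Linear interpolation between T = 314.6 (H_out = 5.951) and T = 316.5 (H_out = 7.425) on hF = 6.24 gives T ≈ 315.0 K, at which ψ = 0.15.

T = 315.0 K, V/F = 0.15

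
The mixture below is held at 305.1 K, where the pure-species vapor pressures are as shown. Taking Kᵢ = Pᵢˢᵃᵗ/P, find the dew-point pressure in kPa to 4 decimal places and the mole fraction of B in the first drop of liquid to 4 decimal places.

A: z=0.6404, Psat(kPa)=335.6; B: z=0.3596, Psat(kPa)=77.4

Pdew = 152.5735 kPa, x_B = 0.7089

At the dew point ψ → 1, so Σzᵢ/Kᵢ = 1 with Kᵢ = Pᵢˢᵃᵗ/P ⇒ 1/P = Σzᵢ/Pᵢˢᵃᵗ.
1/P = 0.6404/335.6 + 0.3596/77.4 = 0.0065542 ⇒ P = 152.5735 kPa
xᵢ = zᵢP/Pᵢˢᵃᵗ ⇒ x_B = 0.3596·152.5735/77.4 = 0.7089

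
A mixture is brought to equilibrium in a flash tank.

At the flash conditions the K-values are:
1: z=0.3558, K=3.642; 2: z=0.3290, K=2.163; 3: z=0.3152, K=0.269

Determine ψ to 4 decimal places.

ψ = 0.7578

Rachford–Rice: g(ψ) = Σ zᵢ(Kᵢ−1)/(1+ψ(Kᵢ−1)) = 0.
Feasibility: ΣzᵢKᵢ = 2.0922, Σzᵢ/Kᵢ = 1.4215 — both > 1, two phases present.
Newton iteration, ψ⁰ = 0.52:
  ψ = 0.5200: g = 0.26272, g' = -1.0519 → ψ = 0.7698
  ψ = 0.7698: g = -0.01515, g' = -1.2745 → ψ = 0.7579
  ψ = 0.7579: g = -0.00016, g' = -1.2480 → ψ = 0.7578
Converged at ψ = 0.7578.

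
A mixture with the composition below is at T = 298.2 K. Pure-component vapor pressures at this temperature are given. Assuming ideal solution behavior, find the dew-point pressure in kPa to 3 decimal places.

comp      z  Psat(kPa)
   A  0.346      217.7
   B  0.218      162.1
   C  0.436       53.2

At the dew point ψ → 1, so Σzᵢ/Kᵢ = 1 with Kᵢ = Pᵢˢᵃᵗ/P ⇒ 1/P = Σzᵢ/Pᵢˢᵃᵗ.
1/P = 0.346/217.7 + 0.218/162.1 + 0.436/53.2 = 0.011130 ⇒ P = 89.850 kPa

Pdew = 89.850 kPa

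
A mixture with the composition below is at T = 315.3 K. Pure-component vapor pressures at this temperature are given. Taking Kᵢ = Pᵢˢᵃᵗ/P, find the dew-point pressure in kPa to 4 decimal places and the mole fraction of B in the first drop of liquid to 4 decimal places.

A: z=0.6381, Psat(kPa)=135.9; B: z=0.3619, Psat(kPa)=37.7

Pdew = 69.9553 kPa, x_B = 0.6715

At the dew point ψ → 1, so Σzᵢ/Kᵢ = 1 with Kᵢ = Pᵢˢᵃᵗ/P ⇒ 1/P = Σzᵢ/Pᵢˢᵃᵗ.
1/P = 0.6381/135.9 + 0.3619/37.7 = 0.0142948 ⇒ P = 69.9553 kPa
xᵢ = zᵢP/Pᵢˢᵃᵗ ⇒ x_B = 0.3619·69.9553/37.7 = 0.6715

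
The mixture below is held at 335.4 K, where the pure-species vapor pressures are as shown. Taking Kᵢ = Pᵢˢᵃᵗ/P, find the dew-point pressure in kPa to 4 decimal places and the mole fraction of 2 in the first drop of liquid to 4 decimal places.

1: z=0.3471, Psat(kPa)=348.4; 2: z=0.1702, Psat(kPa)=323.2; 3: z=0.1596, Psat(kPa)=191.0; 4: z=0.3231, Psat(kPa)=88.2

Pdew = 166.0648 kPa, x_2 = 0.0875

At the dew point ψ → 1, so Σzᵢ/Kᵢ = 1 with Kᵢ = Pᵢˢᵃᵗ/P ⇒ 1/P = Σzᵢ/Pᵢˢᵃᵗ.
1/P = 0.3471/348.4 + 0.1702/323.2 + 0.1596/191.0 + 0.3231/88.2 = 0.0060217 ⇒ P = 166.0648 kPa
xᵢ = zᵢP/Pᵢˢᵃᵗ ⇒ x_2 = 0.1702·166.0648/323.2 = 0.0875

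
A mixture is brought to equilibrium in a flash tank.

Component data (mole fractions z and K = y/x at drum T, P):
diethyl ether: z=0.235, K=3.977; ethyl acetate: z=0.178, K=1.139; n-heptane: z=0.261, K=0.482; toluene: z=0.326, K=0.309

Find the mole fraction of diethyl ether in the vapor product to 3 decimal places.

Rachford–Rice: g(V/F) = Σ zᵢ(Kᵢ−1)/(1+V/F(Kᵢ−1)) = 0.
g(0) = ΣzᵢKᵢ − 1 = 0.364 and g(1) = 1 − Σzᵢ/Kᵢ = -0.812, so a root lies in (0, 1).
Newton iteration, V/F⁰ = 0.5:
  V/F = 0.500: g = -0.2224, g' = -0.830 → V/F = 0.232
  V/F = 0.232: g = 0.0157, g' = -1.043 → V/F = 0.247
Converged at V/F = 0.247.
Compositions from xᵢ = zᵢ/(1+V/F(Kᵢ−1)), yᵢ = Kᵢxᵢ:
  diethyl ether: x = 0.135, y = 0.538
  ethyl acetate: x = 0.172, y = 0.196
  n-heptane: x = 0.299, y = 0.144
  toluene: x = 0.393, y = 0.122

y_diethyl ether = 0.538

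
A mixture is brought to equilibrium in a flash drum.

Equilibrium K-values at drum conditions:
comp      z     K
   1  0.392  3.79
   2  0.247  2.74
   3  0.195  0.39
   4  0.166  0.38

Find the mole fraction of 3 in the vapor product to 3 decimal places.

Material balance + equilibrium reduce to Σ zᵢ(Kᵢ−1)/(1+ψ(Kᵢ−1)) = 0.
Check two-phase: ΣzᵢKᵢ = 2.302 > 1 and Σzᵢ/Kᵢ = 1.130 > 1, so g(0) = 1.302 > 0 and g(1) = -0.130 < 0.
Iterate (Newton) starting at ψ = 0.55:
  ψ = 0.550: g = 0.3159, g' = -0.982 → ψ = 0.872
  ψ = 0.872: g = 0.0113, g' = -1.010 → ψ = 0.883
Converged at ψ = 0.883.
Compositions from xᵢ = zᵢ/(1+ψ(Kᵢ−1)), yᵢ = Kᵢxᵢ:
  1: x = 0.113, y = 0.429
  2: x = 0.097, y = 0.267
  3: x = 0.423, y = 0.165
  4: x = 0.367, y = 0.139

y_3 = 0.165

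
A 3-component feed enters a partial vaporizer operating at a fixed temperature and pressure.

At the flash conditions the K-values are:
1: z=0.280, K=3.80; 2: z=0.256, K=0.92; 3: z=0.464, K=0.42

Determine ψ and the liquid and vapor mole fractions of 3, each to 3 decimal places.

ψ = 0.398, x_3 = 0.603, y_3 = 0.253

Let ψ = V/F and solve Σ zᵢ(Kᵢ−1)/(1+ψ(Kᵢ−1)) = 0.
Feasibility: ΣzᵢKᵢ = 1.494, Σzᵢ/Kᵢ = 1.457 — both > 1, two phases present.
Newton–Raphson from ψ = 0.5:
  ψ = 0.500: g = -0.0737, g' = -0.693 → ψ = 0.394
  ψ = 0.394: g = 0.0031, g' = -0.761 → ψ = 0.398
Converged at ψ = 0.398.
Compositions from xᵢ = zᵢ/(1+ψ(Kᵢ−1)), yᵢ = Kᵢxᵢ:
  1: x = 0.132, y = 0.503
  2: x = 0.264, y = 0.243
  3: x = 0.603, y = 0.253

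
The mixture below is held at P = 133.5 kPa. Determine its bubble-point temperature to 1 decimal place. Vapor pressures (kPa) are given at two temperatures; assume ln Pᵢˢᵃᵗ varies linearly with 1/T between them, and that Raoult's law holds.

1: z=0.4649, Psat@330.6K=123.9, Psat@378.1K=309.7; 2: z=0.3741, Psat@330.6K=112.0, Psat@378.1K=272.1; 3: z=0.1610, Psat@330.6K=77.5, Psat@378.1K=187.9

T = 338.9 K

Bubble-point temperature: ΣzᵢPᵢˢᵃᵗ(T) = P. Interpolate ln Pᵢˢᵃᵗ = aᵢ + bᵢ/T.
  T = 330.6 K: ΣzᵢPᵢˢᵃᵗ = 111.98 kPa
  T = 378.1 K: ΣzᵢPᵢˢᵃᵗ = 276.02 kPa
  T = 354.4 K: ΣzᵢPᵢˢᵃᵗ = 181.37 kPa
  T = 342.5 K: ΣzᵢPᵢˢᵃᵗ = 143.71 kPa
  T = 336.6 K: ΣzᵢPᵢˢᵃᵗ = 127.27 kPa
  T = 339.6 K: ΣzᵢPᵢˢᵃᵗ = 135.45 kPa
  T = 338.1 K: ΣzᵢPᵢˢᵃᵗ = 131.31 kPa
Interpolating between 338.1 K and 339.6 K gives T ≈ 338.9 K.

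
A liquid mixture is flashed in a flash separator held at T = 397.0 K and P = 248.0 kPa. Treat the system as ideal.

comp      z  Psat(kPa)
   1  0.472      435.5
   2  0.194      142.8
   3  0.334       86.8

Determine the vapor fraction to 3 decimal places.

Raoult's law: Kᵢ = Pᵢˢᵃᵗ/P = Pᵢˢᵃᵗ/248.0.
  K_1 = 435.5/248.0 = 1.75605, K_2 = 142.8/248.0 = 0.57581, K_3 = 86.8/248.0 = 0.35000
Material balance + equilibrium reduce to Σ zᵢ(Kᵢ−1)/(1+ψ(Kᵢ−1)) = 0.
Check two-phase: ΣzᵢKᵢ = 1.057 > 1 and Σzᵢ/Kᵢ = 1.560 > 1, so g(0) = 0.057 > 0 and g(1) = -0.560 < 0.
Iterate (Newton) starting at ψ = 0.52:
  ψ = 0.520: g = -0.1774, g' = -0.518 → ψ = 0.178
  ψ = 0.178: g = -0.0199, g' = -0.431 → ψ = 0.132
Converged at ψ = 0.132.

ψ = 0.132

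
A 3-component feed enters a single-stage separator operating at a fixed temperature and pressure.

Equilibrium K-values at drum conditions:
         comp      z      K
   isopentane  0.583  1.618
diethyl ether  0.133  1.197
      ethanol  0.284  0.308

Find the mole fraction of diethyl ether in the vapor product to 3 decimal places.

y_diethyl ether = 0.145

Iterate (Newton) starting at V/F = 0.5:
  V/F = 0.500: g = -0.0014, g' = -0.452 → V/F = 0.497
Converged at V/F = 0.497.
Compositions from xᵢ = zᵢ/(1+V/F(Kᵢ−1)), yᵢ = Kᵢxᵢ:
  isopentane: x = 0.446, y = 0.722
  diethyl ether: x = 0.121, y = 0.145
  ethanol: x = 0.433, y = 0.133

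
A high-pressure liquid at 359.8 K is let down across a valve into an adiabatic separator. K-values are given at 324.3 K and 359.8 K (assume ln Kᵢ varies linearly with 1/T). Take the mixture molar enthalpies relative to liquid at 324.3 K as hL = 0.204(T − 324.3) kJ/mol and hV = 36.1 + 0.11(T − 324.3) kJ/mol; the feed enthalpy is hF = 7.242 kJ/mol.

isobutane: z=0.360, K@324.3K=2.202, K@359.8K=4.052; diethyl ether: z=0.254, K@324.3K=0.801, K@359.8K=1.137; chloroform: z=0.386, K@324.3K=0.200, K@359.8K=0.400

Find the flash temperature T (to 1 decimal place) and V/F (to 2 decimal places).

T = 328.2 K, V/F = 0.18

Adiabatic flash: solve Rachford–Rice at each trial T, then check hF = ψ·hV(T) + (1−ψ)·hL(T).
  T = 324.3 K: K = (2.202, 0.801, 0.200), RR gives ψ = 0.099, H_out = 3.563 kJ/mol
  T = 359.8 K: K = (4.052, 1.137, 0.400), RR gives ψ = 0.677, H_out = 29.429 kJ/mol
  T = 342.1 K: K = (3.037, 0.964, 0.288), RR gives ψ = 0.413, H_out = 17.840 kJ/mol
  T = 333.2 K: K = (2.597, 0.881, 0.241), RR gives ψ = 0.273, H_out = 11.430 kJ/mol
  T = 328.8 K: K = (2.396, 0.841, 0.220), RR gives ψ = 0.193, H_out = 7.801 kJ/mol
  T = 326.6 K: K = (2.300, 0.821, 0.210), RR gives ψ = 0.149, H_out = 5.809 kJ/mol
Linear interpolation between T = 326.6 (H_out = 5.809) and T = 328.8 (H_out = 7.801) on hF = 7.242 gives T ≈ 328.2 K, at which ψ = 0.18.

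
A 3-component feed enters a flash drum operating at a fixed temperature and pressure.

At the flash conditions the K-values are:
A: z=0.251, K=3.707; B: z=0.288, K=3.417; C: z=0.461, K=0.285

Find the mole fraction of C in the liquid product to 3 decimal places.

Material balance + equilibrium reduce to Σ zᵢ(Kᵢ−1)/(1+ψ(Kᵢ−1)) = 0.
g(0) = ΣzᵢKᵢ − 1 = 1.046 and g(1) = 1 − Σzᵢ/Kᵢ = -0.770, so a root lies in (0, 1).
Newton iteration, ψ⁰ = 0.5:
  ψ = 0.500: g = 0.0909, g' = -1.248 → ψ = 0.573
Converged at ψ = 0.573.
Compositions from xᵢ = zᵢ/(1+ψ(Kᵢ−1)), yᵢ = Kᵢxᵢ:
  A: x = 0.098, y = 0.365
  B: x = 0.121, y = 0.413
  C: x = 0.781, y = 0.223

x_C = 0.781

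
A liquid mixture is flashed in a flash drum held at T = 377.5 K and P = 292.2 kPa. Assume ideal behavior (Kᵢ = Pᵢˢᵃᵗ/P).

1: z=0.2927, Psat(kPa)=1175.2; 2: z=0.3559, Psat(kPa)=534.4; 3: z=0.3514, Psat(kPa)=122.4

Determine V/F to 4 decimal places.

V/F = 0.8728

Raoult's law: Kᵢ = Pᵢˢᵃᵗ/P = Pᵢˢᵃᵗ/292.2.
  K_1 = 1175.2/292.2 = 4.021903, K_2 = 534.4/292.2 = 1.828884, K_3 = 122.4/292.2 = 0.418891
Rachford–Rice: g(V/F) = Σ zᵢ(Kᵢ−1)/(1+V/F(Kᵢ−1)) = 0.
g(0) = ΣzᵢKᵢ − 1 = 0.9753 and g(1) = 1 − Σzᵢ/Kᵢ = -0.1063, so a root lies in (0, 1).
Newton iteration, V/F⁰ = 0.6:
  V/F = 0.6000: g = 0.19793, g' = -0.7265 → V/F = 0.8724
  V/F = 0.8724: g = 0.00026, g' = -0.7727 → V/F = 0.8728
Converged at V/F = 0.8728.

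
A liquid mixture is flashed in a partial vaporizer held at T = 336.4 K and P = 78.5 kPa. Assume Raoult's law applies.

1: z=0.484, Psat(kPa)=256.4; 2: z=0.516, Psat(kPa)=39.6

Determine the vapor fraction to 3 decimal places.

Raoult's law: Kᵢ = Pᵢˢᵃᵗ/P = Pᵢˢᵃᵗ/78.5.
  K_1 = 256.4/78.5 = 3.26624, K_2 = 39.6/78.5 = 0.50446
Binary case is linear: z₁(K₁−1)(1+ψ(K₂−1)) + z₂(K₂−1)(1+ψ(K₁−1)) = 0
⇒ ψ = [z₁(K₁−1)+z₂(K₂−1)] / [−(K₁−1)(K₂−1)] = 0.8412/1.1230 = 0.749

ψ = 0.749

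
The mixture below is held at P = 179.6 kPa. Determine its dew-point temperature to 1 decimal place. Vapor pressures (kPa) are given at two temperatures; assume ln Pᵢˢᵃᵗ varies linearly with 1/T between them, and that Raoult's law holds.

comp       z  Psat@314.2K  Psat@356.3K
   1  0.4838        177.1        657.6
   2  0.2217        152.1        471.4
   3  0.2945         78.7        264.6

T = 325.2 K

Dew-point temperature: Σzᵢ·P/Pᵢˢᵃᵗ(T) = 1. Interpolate ln Pᵢˢᵃᵗ = aᵢ + bᵢ/T.
  T = 314.2 K: ΣzᵢP/Pᵢˢᵃᵗ = 1.4245
  T = 356.3 K: ΣzᵢP/Pᵢˢᵃᵗ = 0.4165
  T = 335.2 K: ΣzᵢP/Pᵢˢᵃᵗ = 0.7418
  T = 324.7 K: ΣzᵢP/Pᵢˢᵃᵗ = 1.0170
  T = 329.9 K: ΣzᵢP/Pᵢˢᵃᵗ = 0.8676
  T = 327.3 K: ΣzᵢP/Pᵢˢᵃᵗ = 0.9388
  T = 326.0 K: ΣzᵢP/Pᵢˢᵃᵗ = 0.9769
  T = 325.4 K: ΣzᵢP/Pᵢˢᵃᵗ = 0.9952
Interpolating between 324.7 K and 325.4 K gives T ≈ 325.2 K.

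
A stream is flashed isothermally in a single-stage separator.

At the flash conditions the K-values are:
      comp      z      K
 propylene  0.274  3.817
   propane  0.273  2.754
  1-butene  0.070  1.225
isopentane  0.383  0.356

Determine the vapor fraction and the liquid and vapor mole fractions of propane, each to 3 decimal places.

Material balance + equilibrium reduce to Σ zᵢ(Kᵢ−1)/(1+ψ(Kᵢ−1)) = 0.
g(0) = ΣzᵢKᵢ − 1 = 1.020 and g(1) = 1 − Σzᵢ/Kᵢ = -0.304, so a root lies in (0, 1).
Iterate (Newton) starting at ψ = 0.5:
  ψ = 0.500: g = 0.2259, g' = -0.962 → ψ = 0.735
  ψ = 0.735: g = 0.0058, g' = -0.966 → ψ = 0.741
Converged at ψ = 0.741.
Compositions from xᵢ = zᵢ/(1+ψ(Kᵢ−1)), yᵢ = Kᵢxᵢ:
  propylene: x = 0.089, y = 0.339
  propane: x = 0.119, y = 0.327
  1-butene: x = 0.060, y = 0.073
  isopentane: x = 0.733, y = 0.261

ψ = 0.741, x_propane = 0.119, y_propane = 0.327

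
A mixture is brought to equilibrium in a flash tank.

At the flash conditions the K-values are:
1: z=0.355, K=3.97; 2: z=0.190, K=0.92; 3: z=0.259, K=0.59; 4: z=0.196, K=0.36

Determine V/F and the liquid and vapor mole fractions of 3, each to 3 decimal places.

Material balance + equilibrium reduce to Σ zᵢ(Kᵢ−1)/(1+V/F(Kᵢ−1)) = 0.
g(0) = ΣzᵢKᵢ − 1 = 0.808 and g(1) = 1 − Σzᵢ/Kᵢ = -0.279, so a root lies in (0, 1).
Newton–Raphson from V/F = 0.47:
  V/F = 0.470: g = 0.1133, g' = -0.778 → V/F = 0.616
  V/F = 0.616: g = 0.0077, g' = -0.689 → V/F = 0.627
Converged at V/F = 0.627.
Compositions from xᵢ = zᵢ/(1+V/F(Kᵢ−1)), yᵢ = Kᵢxᵢ:
  1: x = 0.124, y = 0.492
  2: x = 0.200, y = 0.184
  3: x = 0.349, y = 0.206
  4: x = 0.327, y = 0.118

V/F = 0.627, x_3 = 0.349, y_3 = 0.206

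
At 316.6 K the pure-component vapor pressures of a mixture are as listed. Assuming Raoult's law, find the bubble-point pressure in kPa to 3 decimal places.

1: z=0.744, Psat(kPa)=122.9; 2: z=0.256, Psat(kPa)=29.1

At the bubble point ψ → 0, so ΣzᵢKᵢ = 1 with Kᵢ = Pᵢˢᵃᵗ/P ⇒ P = ΣzᵢPᵢˢᵃᵗ.
P = 0.744·122.9 + 0.256·29.1 = 98.887 kPa

Pbub = 98.887 kPa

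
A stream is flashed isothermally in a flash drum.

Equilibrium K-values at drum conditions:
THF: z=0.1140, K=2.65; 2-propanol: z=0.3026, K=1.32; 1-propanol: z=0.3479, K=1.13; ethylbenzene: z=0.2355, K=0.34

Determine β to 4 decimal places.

Newton–Raphson from β = 0.51:
  β = 0.5100: g = -0.00649, g' = -0.3527 → β = 0.4916
  β = 0.4916: g = -0.00005, g' = -0.3477 → β = 0.4915
Converged at β = 0.4915.

β = 0.4915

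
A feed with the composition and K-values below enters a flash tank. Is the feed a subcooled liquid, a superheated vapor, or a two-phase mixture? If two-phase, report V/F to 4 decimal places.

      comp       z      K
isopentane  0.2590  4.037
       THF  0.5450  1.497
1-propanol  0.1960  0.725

superheated vapor

ΣzᵢKᵢ = 2.0035; Σzᵢ/Kᵢ = 0.6986.
Since Σzᵢ/Kᵢ < 1 the mixture is above its dew point — single vapor phase.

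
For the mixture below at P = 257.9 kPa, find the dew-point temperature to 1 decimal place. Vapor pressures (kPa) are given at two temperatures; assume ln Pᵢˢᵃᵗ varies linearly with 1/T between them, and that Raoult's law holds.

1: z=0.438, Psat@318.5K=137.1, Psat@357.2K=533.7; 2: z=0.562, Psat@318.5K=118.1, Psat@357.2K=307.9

T = 342.6 K

Dew-point temperature: Σzᵢ·P/Pᵢˢᵃᵗ(T) = 1. Interpolate ln Pᵢˢᵃᵗ = aᵢ + bᵢ/T.
  T = 318.5 K: ΣzᵢP/Pᵢˢᵃᵗ = 2.0512
  T = 357.2 K: ΣzᵢP/Pᵢˢᵃᵗ = 0.6824
  T = 337.9 K: ΣzᵢP/Pᵢˢᵃᵗ = 1.1395
  T = 347.5 K: ΣzᵢP/Pᵢˢᵃᵗ = 0.8759
  T = 342.7 K: ΣzᵢP/Pᵢˢᵃᵗ = 0.9969
  T = 340.3 K: ΣzᵢP/Pᵢˢᵃᵗ = 1.0653
Interpolating between 340.3 K and 342.7 K gives T ≈ 342.6 K.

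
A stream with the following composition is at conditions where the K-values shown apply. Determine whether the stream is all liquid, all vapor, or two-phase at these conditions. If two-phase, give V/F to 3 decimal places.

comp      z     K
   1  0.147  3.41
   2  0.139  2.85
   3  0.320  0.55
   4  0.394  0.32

ΣzᵢKᵢ = 1.200; Σzᵢ/Kᵢ = 1.905.
Both exceed 1, so a two-phase solution exists.
Let ψ = V/F and solve Σ zᵢ(Kᵢ−1)/(1+ψ(Kᵢ−1)) = 0.
Newton iteration, ψ⁰ = 0.65:
  ψ = 0.650: g = -0.4289, g' = -0.942 → ψ = 0.195
  ψ = 0.195: g = -0.0366, g' = -0.972 → ψ = 0.157
  ψ = 0.157: g = 0.0012, g' = -1.038 → ψ = 0.158
Converged at ψ = 0.158.

two-phase, V/F = 0.158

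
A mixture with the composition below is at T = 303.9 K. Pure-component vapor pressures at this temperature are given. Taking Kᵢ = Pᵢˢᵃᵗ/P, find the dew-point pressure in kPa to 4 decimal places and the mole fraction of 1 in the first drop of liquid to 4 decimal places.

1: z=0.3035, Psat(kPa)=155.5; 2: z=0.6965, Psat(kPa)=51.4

Pdew = 64.5063 kPa, x_1 = 0.1259

At the dew point ψ → 1, so Σzᵢ/Kᵢ = 1 with Kᵢ = Pᵢˢᵃᵗ/P ⇒ 1/P = Σzᵢ/Pᵢˢᵃᵗ.
1/P = 0.3035/155.5 + 0.6965/51.4 = 0.0155024 ⇒ P = 64.5063 kPa
xᵢ = zᵢP/Pᵢˢᵃᵗ ⇒ x_1 = 0.3035·64.5063/155.5 = 0.1259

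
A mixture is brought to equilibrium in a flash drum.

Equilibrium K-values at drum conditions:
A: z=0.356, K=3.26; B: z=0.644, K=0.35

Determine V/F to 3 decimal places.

V/F = 0.263

Binary case is linear: z₁(K₁−1)(1+V/F(K₂−1)) + z₂(K₂−1)(1+V/F(K₁−1)) = 0
⇒ V/F = [z₁(K₁−1)+z₂(K₂−1)] / [−(K₁−1)(K₂−1)] = 0.3860/1.4690 = 0.263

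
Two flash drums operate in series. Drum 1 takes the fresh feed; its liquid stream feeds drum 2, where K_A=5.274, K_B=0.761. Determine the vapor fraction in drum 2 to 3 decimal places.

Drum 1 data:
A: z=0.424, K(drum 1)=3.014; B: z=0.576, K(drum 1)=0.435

Drum 1:
Binary case is linear: z₁(K₁−1)(1+ψ₁(K₂−1)) + z₂(K₂−1)(1+ψ₁(K₁−1)) = 0
⇒ ψ₁ = [z₁(K₁−1)+z₂(K₂−1)] / [−(K₁−1)(K₂−1)] = 0.5285/1.1379 = 0.464
Drum-1 compositions:
  A: x = 0.219, y = 0.660
  B: x = 0.781, y = 0.340
Drum-2 feed = drum-1 liquid: z₂ = (0.2191, 0.7809).
Drum 2:
Binary case is linear: z₁(K₁−1)(1+ψ₂(K₂−1)) + z₂(K₂−1)(1+ψ₂(K₁−1)) = 0
⇒ ψ₂ = [z₁(K₁−1)+z₂(K₂−1)] / [−(K₁−1)(K₂−1)] = 0.7497/1.0215 = 0.734
  A: x = 0.053, y = 0.279
  B: x = 0.947, y = 0.721

V/F (drum 2) = 0.734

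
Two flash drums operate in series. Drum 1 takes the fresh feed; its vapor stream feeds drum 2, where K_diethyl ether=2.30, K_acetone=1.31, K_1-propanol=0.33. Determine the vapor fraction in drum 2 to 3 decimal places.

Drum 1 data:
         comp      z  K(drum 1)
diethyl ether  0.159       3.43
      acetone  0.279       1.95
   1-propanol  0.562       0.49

V/F (drum 2) = 0.405

Drum 1:
Rachford–Rice: g(ψ₁) = Σ zᵢ(Kᵢ−1)/(1+ψ₁(Kᵢ−1)) = 0.
Feasibility: ΣzᵢKᵢ = 1.365, Σzᵢ/Kᵢ = 1.336 — both > 1, two phases present.
Newton iteration, ψ₁⁰ = 0.31:
  ψ₁ = 0.310: g = 0.0847, g' = -0.662 → ψ₁ = 0.438
  ψ₁ = 0.438: g = 0.0053, g' = -0.588 → ψ₁ = 0.447
Converged at ψ₁ = 0.447.
Drum-1 compositions:
  diethyl ether: x = 0.076, y = 0.261
  acetone: x = 0.196, y = 0.382
  1-propanol: x = 0.728, y = 0.357
Drum-2 feed = drum-1 vapor: z₂ = (0.2614, 0.3819, 0.3567).
Drum 2:
Material balance + equilibrium reduce to Σ zᵢ(Kᵢ−1)/(1+ψ₂(Kᵢ−1)) = 0.
Check two-phase: ΣzᵢKᵢ = 1.219 > 1 and Σzᵢ/Kᵢ = 1.486 > 1, so g(0) = 0.219 > 0 and g(1) = -0.486 < 0.
Newton iteration, ψ₂⁰ = 0.34:
  ψ₂ = 0.340: g = 0.0333, g' = -0.511 → ψ₂ = 0.405
Converged at ψ₂ = 0.405.
  diethyl ether: x = 0.171, y = 0.394
  acetone: x = 0.339, y = 0.445
  1-propanol: x = 0.489, y = 0.161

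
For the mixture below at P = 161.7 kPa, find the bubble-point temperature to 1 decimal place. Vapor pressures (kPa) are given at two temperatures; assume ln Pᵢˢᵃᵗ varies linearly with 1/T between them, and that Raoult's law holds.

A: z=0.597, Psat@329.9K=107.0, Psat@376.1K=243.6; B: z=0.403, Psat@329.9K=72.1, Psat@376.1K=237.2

T = 355.4 K

Bubble-point temperature: ΣzᵢPᵢˢᵃᵗ(T) = P. Interpolate ln Pᵢˢᵃᵗ = aᵢ + bᵢ/T.
  T = 329.9 K: ΣzᵢPᵢˢᵃᵗ = 92.94 kPa
  T = 376.1 K: ΣzᵢPᵢˢᵃᵗ = 241.02 kPa
  T = 353.0 K: ΣzᵢPᵢˢᵃᵗ = 153.81 kPa
  T = 364.6 K: ΣzᵢPᵢˢᵃᵗ = 193.93 kPa
  T = 358.8 K: ΣzᵢPᵢˢᵃᵗ = 173.00 kPa
  T = 355.9 K: ΣzᵢPᵢˢᵃᵗ = 163.19 kPa
Interpolating between 353.0 K and 355.9 K gives T ≈ 355.4 K.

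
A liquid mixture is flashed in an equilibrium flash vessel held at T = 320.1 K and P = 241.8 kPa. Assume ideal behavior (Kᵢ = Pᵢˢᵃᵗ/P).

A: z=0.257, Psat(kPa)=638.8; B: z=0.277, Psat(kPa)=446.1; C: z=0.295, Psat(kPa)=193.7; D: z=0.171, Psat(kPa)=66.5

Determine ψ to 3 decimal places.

ψ = 0.737

Raoult's law: Kᵢ = Pᵢˢᵃᵗ/P = Pᵢˢᵃᵗ/241.8.
  K_A = 638.8/241.8 = 2.64185, K_B = 446.1/241.8 = 1.84491, K_C = 193.7/241.8 = 0.80108, K_D = 66.5/241.8 = 0.27502
Material balance + equilibrium reduce to Σ zᵢ(Kᵢ−1)/(1+ψ(Kᵢ−1)) = 0.
g(0) = ΣzᵢKᵢ − 1 = 0.473 and g(1) = 1 − Σzᵢ/Kᵢ = -0.237, so a root lies in (0, 1).
Iterate (Newton) starting at ψ = 0.49:
  ψ = 0.490: g = 0.1421, g' = -0.542 → ψ = 0.752
  ψ = 0.752: g = -0.0096, g' = -0.663 → ψ = 0.737
Converged at ψ = 0.737.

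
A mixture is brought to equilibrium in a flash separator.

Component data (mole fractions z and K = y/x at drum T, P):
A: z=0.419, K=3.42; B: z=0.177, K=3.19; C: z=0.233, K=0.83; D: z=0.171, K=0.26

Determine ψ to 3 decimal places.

Rachford–Rice: g(ψ) = Σ zᵢ(Kᵢ−1)/(1+ψ(Kᵢ−1)) = 0.
Check two-phase: ΣzᵢKᵢ = 2.235 > 1 and Σzᵢ/Kᵢ = 1.116 > 1, so g(0) = 1.235 > 0 and g(1) = -0.116 < 0.
Iterate (Newton) starting at ψ = 0.5:
  ψ = 0.500: g = 0.3997, g' = -0.940 → ψ = 0.925
  ψ = 0.925: g = -0.0072, g' = -1.278 → ψ = 0.920
Converged at ψ = 0.920.

ψ = 0.920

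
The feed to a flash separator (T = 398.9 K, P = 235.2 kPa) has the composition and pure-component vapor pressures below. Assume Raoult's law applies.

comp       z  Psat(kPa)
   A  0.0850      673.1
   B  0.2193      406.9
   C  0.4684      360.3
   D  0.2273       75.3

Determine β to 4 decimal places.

β = 0.8009

Raoult's law: Kᵢ = Pᵢˢᵃᵗ/P = Pᵢˢᵃᵗ/235.2.
  K_A = 673.1/235.2 = 2.861820, K_B = 406.9/235.2 = 1.730017, K_C = 360.3/235.2 = 1.531888, K_D = 75.3/235.2 = 0.320153
Rachford–Rice: g(β) = Σ zᵢ(Kᵢ−1)/(1+β(Kᵢ−1)) = 0.
g(0) = ΣzᵢKᵢ − 1 = 0.4130 and g(1) = 1 − Σzᵢ/Kᵢ = -0.1722, so a root lies in (0, 1).
Iterate (Newton) starting at β = 0.6:
  β = 0.6000: g = 0.11396, g' = -0.4981 → β = 0.8288
  β = 0.8288: g = -0.01909, g' = -0.7060 → β = 0.8017
  β = 0.8017: g = -0.00054, g' = -0.6667 → β = 0.8009
Converged at β = 0.8009.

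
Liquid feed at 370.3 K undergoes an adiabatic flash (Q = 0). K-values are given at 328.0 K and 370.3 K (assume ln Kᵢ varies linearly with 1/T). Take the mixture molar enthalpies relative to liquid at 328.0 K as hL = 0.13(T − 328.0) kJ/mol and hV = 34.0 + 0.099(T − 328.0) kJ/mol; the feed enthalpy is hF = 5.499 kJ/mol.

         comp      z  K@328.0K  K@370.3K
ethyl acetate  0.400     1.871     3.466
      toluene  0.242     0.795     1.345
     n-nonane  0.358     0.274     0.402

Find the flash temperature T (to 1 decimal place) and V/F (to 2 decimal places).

T = 330.6 K, V/F = 0.15

Adiabatic flash: solve Rachford–Rice at each trial T, then check hF = ψ·hV(T) + (1−ψ)·hL(T).
  T = 328.0 K: K = (1.871, 0.795, 0.274), RR gives ψ = 0.079, H_out = 2.674 kJ/mol
  T = 370.3 K: K = (3.466, 1.345, 0.402), RR gives ψ = 0.783, H_out = 31.081 kJ/mol
  T = 349.1 K: K = (2.593, 1.050, 0.336), RR gives ψ = 0.515, H_out = 19.927 kJ/mol
  T = 338.6 K: K = (2.215, 0.918, 0.304), RR gives ψ = 0.336, H_out = 12.682 kJ/mol
  T = 333.3 K: K = (2.039, 0.855, 0.289), RR gives ψ = 0.221, H_out = 8.152 kJ/mol
  T = 330.6 K: K = (1.952, 0.824, 0.281), RR gives ψ = 0.152, H_out = 5.506 kJ/mol
  T = 329.3 K: K = (1.911, 0.810, 0.278), RR gives ψ = 0.117, H_out = 4.128 kJ/mol
Linear interpolation between T = 329.3 (H_out = 4.128) and T = 330.6 (H_out = 5.506) on hF = 5.499 gives T ≈ 330.6 K, at which ψ = 0.15.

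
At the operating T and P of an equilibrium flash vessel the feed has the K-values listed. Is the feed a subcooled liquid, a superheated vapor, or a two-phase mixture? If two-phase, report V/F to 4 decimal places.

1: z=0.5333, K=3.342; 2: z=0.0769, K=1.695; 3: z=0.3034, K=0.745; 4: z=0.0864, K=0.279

ΣzᵢKᵢ = 2.1628; Σzᵢ/Kᵢ = 0.9219.
Since Σzᵢ/Kᵢ < 1 the mixture is above its dew point — single vapor phase.

superheated vapor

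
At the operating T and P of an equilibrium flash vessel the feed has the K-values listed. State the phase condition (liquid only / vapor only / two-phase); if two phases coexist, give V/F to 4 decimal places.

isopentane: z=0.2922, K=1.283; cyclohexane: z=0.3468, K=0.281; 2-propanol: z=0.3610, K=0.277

ΣzᵢKᵢ = 0.5723; Σzᵢ/Kᵢ = 2.7652.
Since ΣzᵢKᵢ < 1 the mixture is below its bubble point — single liquid phase.

liquid only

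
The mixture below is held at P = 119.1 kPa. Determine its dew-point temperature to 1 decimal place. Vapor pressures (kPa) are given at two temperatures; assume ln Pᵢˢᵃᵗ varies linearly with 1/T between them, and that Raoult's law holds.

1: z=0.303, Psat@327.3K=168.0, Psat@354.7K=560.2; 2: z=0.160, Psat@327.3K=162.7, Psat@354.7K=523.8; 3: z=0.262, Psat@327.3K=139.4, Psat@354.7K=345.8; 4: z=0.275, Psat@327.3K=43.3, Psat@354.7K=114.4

T = 334.2 K

Dew-point temperature: Σzᵢ·P/Pᵢˢᵃᵗ(T) = 1. Interpolate ln Pᵢˢᵃᵗ = aᵢ + bᵢ/T.
  T = 327.3 K: ΣzᵢP/Pᵢˢᵃᵗ = 1.3122
  T = 354.7 K: ΣzᵢP/Pᵢˢᵃᵗ = 0.4773
  T = 341.0 K: ΣzᵢP/Pᵢˢᵃᵗ = 0.7745
  T = 334.1 K: ΣzᵢP/Pᵢˢᵃᵗ = 1.0042
  T = 337.6 K: ΣzᵢP/Pᵢˢᵃᵗ = 0.8790
  T = 335.9 K: ΣzᵢP/Pᵢˢᵃᵗ = 0.9374
Interpolating between 334.1 K and 335.9 K gives T ≈ 334.2 K.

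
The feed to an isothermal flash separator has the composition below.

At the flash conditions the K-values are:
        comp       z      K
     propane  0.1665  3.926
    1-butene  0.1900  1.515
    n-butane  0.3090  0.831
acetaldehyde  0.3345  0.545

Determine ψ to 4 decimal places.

Material balance + equilibrium reduce to Σ zᵢ(Kᵢ−1)/(1+ψ(Kᵢ−1)) = 0.
Check two-phase: ΣzᵢKᵢ = 1.3806 > 1 and Σzᵢ/Kᵢ = 1.1534 > 1, so g(0) = 0.3806 > 0 and g(1) = -0.1534 < 0.
Newton–Raphson from ψ = 0.5:
  ψ = 0.5000: g = 0.02155, g' = -0.3934 → ψ = 0.5548
  ψ = 0.5548: g = 0.00061, g' = -0.3723 → ψ = 0.5564
Converged at ψ = 0.5564.

ψ = 0.5564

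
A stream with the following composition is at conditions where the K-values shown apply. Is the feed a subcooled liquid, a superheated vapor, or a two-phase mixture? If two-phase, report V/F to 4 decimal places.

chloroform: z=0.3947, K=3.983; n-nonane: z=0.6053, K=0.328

two-phase, V/F = 0.3844

ΣzᵢKᵢ = 1.7706; Σzᵢ/Kᵢ = 1.9445.
Both exceed 1, so a two-phase solution exists.
Material balance + equilibrium reduce to Σ zᵢ(Kᵢ−1)/(1+ψ(Kᵢ−1)) = 0.
Binary case is linear: z₁(K₁−1)(1+ψ(K₂−1)) + z₂(K₂−1)(1+ψ(K₁−1)) = 0
⇒ ψ = [z₁(K₁−1)+z₂(K₂−1)] / [−(K₁−1)(K₂−1)] = 0.77063/2.00458 = 0.3844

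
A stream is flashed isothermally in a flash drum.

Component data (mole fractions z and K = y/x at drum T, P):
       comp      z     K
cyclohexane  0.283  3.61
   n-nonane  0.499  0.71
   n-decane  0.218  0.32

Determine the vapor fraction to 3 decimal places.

ψ = 0.392

Let ψ = V/F and solve Σ zᵢ(Kᵢ−1)/(1+ψ(Kᵢ−1)) = 0.
Check two-phase: ΣzᵢKᵢ = 1.446 > 1 and Σzᵢ/Kᵢ = 1.462 > 1, so g(0) = 0.446 > 0 and g(1) = -0.462 < 0.
Newton–Raphson from ψ = 0.42:
  ψ = 0.420: g = -0.0199, g' = -0.691 → ψ = 0.391
  ψ = 0.391: g = 0.0003, g' = -0.713 → ψ = 0.392
Converged at ψ = 0.392.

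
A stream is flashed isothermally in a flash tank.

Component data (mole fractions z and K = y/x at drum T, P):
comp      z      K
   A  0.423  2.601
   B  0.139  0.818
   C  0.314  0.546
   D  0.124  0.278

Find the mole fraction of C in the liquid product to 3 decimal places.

Iterate (Newton) starting at ψ = 0.54:
  ψ = 0.540: g = -0.0004, g' = -0.605 → ψ = 0.539
Converged at ψ = 0.539.
Compositions from xᵢ = zᵢ/(1+ψ(Kᵢ−1)), yᵢ = Kᵢxᵢ:
  A: x = 0.227, y = 0.590
  B: x = 0.154, y = 0.126
  C: x = 0.416, y = 0.227
  D: x = 0.203, y = 0.056

x_C = 0.416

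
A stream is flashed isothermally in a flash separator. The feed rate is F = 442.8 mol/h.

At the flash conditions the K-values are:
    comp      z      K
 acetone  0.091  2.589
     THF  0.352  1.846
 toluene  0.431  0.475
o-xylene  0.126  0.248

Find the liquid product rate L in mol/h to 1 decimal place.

Rachford–Rice: g(V/F) = Σ zᵢ(Kᵢ−1)/(1+V/F(Kᵢ−1)) = 0.
Check two-phase: ΣzᵢKᵢ = 1.121 > 1 and Σzᵢ/Kᵢ = 1.641 > 1, so g(0) = 0.121 > 0 and g(1) = -0.641 < 0.
Iterate (Newton) starting at V/F = 0.58:
  V/F = 0.580: g = -0.2184, g' = -0.645 → V/F = 0.242
  V/F = 0.242: g = -0.0232, g' = -0.556 → V/F = 0.200
Converged at V/F = 0.200.
Then V = V/F·F = 0.2001·442.8 = 88.6 mol/h and L = F − V = 354.2 mol/h.

L = 354.2 mol/h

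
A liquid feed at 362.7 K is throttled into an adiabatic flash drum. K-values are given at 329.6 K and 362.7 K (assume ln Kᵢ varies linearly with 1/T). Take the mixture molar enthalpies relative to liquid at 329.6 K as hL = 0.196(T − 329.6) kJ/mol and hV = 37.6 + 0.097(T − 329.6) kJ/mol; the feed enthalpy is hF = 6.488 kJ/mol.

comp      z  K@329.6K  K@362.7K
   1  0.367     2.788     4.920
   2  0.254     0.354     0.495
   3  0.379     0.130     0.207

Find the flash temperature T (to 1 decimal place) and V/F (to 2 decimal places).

Adiabatic flash: solve Rachford–Rice at each trial T, then check hF = ψ·hV(T) + (1−ψ)·hL(T).
  T = 329.6 K: K = (2.788, 0.354, 0.130), RR gives ψ = 0.115, H_out = 4.343 kJ/mol
  T = 362.7 K: K = (4.920, 0.495, 0.207), RR gives ψ = 0.373, H_out = 19.278 kJ/mol
  T = 346.1 K: K = (3.751, 0.422, 0.166), RR gives ψ = 0.268, H_out = 12.876 kJ/mol
  T = 337.9 K: K = (3.249, 0.387, 0.147), RR gives ψ = 0.202, H_out = 9.043 kJ/mol
  T = 333.8 K: K = (3.015, 0.371, 0.139), RR gives ψ = 0.162, H_out = 6.851 kJ/mol
  T = 331.7 K: K = (2.900, 0.362, 0.134), RR gives ψ = 0.140, H_out = 5.635 kJ/mol
Linear interpolation between T = 331.7 (H_out = 5.635) and T = 333.8 (H_out = 6.851) on hF = 6.488 gives T ≈ 333.2 K, at which ψ = 0.16.

T = 333.2 K, V/F = 0.16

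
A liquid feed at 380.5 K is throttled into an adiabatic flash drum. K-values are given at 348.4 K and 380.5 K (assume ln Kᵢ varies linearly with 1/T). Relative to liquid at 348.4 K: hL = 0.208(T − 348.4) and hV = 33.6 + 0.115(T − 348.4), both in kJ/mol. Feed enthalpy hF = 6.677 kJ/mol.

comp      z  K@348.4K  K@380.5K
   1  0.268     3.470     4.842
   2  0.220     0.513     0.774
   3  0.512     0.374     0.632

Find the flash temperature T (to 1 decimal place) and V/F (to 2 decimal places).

T = 350.7 K, V/F = 0.19

Adiabatic flash: solve Rachford–Rice at each trial T, then check hF = ψ·hV(T) + (1−ψ)·hL(T).
  T = 348.4 K: K = (3.470, 0.513, 0.374), RR gives ψ = 0.162, H_out = 5.437 kJ/mol
  T = 380.5 K: K = (4.842, 0.774, 0.632), RR gives ψ = 0.625, H_out = 25.820 kJ/mol
  T = 364.4 K: K = (4.127, 0.635, 0.491), RR gives ψ = 0.340, H_out = 14.239 kJ/mol
  T = 356.4 K: K = (3.792, 0.572, 0.430), RR gives ψ = 0.245, H_out = 9.714 kJ/mol
  T = 352.4 K: K = (3.629, 0.542, 0.401), RR gives ψ = 0.203, H_out = 7.561 kJ/mol
  T = 350.4 K: K = (3.549, 0.527, 0.388), RR gives ψ = 0.182, H_out = 6.497 kJ/mol
Linear interpolation between T = 350.4 (H_out = 6.497) and T = 352.4 (H_out = 7.561) on hF = 6.677 gives T ≈ 350.7 K, at which ψ = 0.19.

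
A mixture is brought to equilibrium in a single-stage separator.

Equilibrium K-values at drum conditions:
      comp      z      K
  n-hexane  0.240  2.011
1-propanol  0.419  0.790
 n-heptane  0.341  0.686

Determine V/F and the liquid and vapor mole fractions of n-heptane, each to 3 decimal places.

Rachford–Rice: g(V/F) = Σ zᵢ(Kᵢ−1)/(1+V/F(Kᵢ−1)) = 0.
g(0) = ΣzᵢKᵢ − 1 = 0.048 and g(1) = 1 − Σzᵢ/Kᵢ = -0.147, so a root lies in (0, 1).
Iterate (Newton) starting at V/F = 0.5:
  V/F = 0.500: g = -0.0642, g' = -0.179 → V/F = 0.141
  V/F = 0.141: g = 0.0097, g' = -0.244 → V/F = 0.181
Converged at V/F = 0.181.
Compositions from xᵢ = zᵢ/(1+V/F(Kᵢ−1)), yᵢ = Kᵢxᵢ:
  n-hexane: x = 0.203, y = 0.408
  1-propanol: x = 0.436, y = 0.344
  n-heptane: x = 0.362, y = 0.248

V/F = 0.181, x_n-heptane = 0.362, y_n-heptane = 0.248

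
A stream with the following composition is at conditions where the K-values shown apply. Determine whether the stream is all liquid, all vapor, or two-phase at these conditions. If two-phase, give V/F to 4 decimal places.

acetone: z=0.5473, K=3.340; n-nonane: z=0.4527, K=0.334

ΣzᵢKᵢ = 1.9792; Σzᵢ/Kᵢ = 1.5193.
Both exceed 1, so a two-phase solution exists.
Let ψ = V/F and solve Σ zᵢ(Kᵢ−1)/(1+ψ(Kᵢ−1)) = 0.
Binary case is linear: z₁(K₁−1)(1+ψ(K₂−1)) + z₂(K₂−1)(1+ψ(K₁−1)) = 0
⇒ ψ = [z₁(K₁−1)+z₂(K₂−1)] / [−(K₁−1)(K₂−1)] = 0.97918/1.55844 = 0.6283

two-phase, V/F = 0.6283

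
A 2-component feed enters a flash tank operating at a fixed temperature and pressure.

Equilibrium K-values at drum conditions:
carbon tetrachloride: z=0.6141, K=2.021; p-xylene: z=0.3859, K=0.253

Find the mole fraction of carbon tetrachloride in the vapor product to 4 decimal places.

Material balance + equilibrium reduce to Σ zᵢ(Kᵢ−1)/(1+β(Kᵢ−1)) = 0.
Check two-phase: ΣzᵢKᵢ = 1.3387 > 1 and Σzᵢ/Kᵢ = 1.8292 > 1, so g(0) = 0.3387 > 0 and g(1) = -0.8292 < 0.
Newton–Raphson from β = 0.45:
  β = 0.4500: g = -0.00462, g' = -0.7892 → β = 0.4441
Converged at β = 0.4441.
Compositions from xᵢ = zᵢ/(1+β(Kᵢ−1)), yᵢ = Kᵢxᵢ:
  carbon tetrachloride: x = 0.4225, y = 0.8539
  p-xylene: x = 0.5775, y = 0.1461

y_carbon tetrachloride = 0.8539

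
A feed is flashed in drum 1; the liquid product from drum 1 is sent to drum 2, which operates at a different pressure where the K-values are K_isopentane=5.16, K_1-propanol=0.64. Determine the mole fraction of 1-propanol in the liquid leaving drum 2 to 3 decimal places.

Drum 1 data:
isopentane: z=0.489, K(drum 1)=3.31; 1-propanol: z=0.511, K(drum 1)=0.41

Drum 1:
Binary case is linear: z₁(K₁−1)(1+ψ₁(K₂−1)) + z₂(K₂−1)(1+ψ₁(K₁−1)) = 0
⇒ ψ₁ = [z₁(K₁−1)+z₂(K₂−1)] / [−(K₁−1)(K₂−1)] = 0.8281/1.3629 = 0.608
Drum-1 compositions:
  isopentane: x = 0.203, y = 0.673
  1-propanol: x = 0.797, y = 0.327
Drum-2 feed = drum-1 liquid: z₂ = (0.2034, 0.7966).
Drum 2:
Material balance + equilibrium reduce to Σ zᵢ(Kᵢ−1)/(1+ψ₂(Kᵢ−1)) = 0.
Check two-phase: ΣzᵢKᵢ = 1.560 > 1 and Σzᵢ/Kᵢ = 1.284 > 1, so g(0) = 0.560 > 0 and g(1) = -0.284 < 0.
Binary case is linear: z₁(K₁−1)(1+ψ₂(K₂−1)) + z₂(K₂−1)(1+ψ₂(K₁−1)) = 0
⇒ ψ₂ = [z₁(K₁−1)+z₂(K₂−1)] / [−(K₁−1)(K₂−1)] = 0.5596/1.4976 = 0.374
  isopentane: x = 0.080, y = 0.411
  1-propanol: x = 0.920, y = 0.589

x_1-propanol (drum 2) = 0.920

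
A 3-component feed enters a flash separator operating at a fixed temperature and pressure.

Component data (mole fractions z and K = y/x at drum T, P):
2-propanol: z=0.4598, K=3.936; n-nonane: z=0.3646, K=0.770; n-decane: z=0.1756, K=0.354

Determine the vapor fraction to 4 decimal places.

Let ψ = V/F and solve Σ zᵢ(Kᵢ−1)/(1+ψ(Kᵢ−1)) = 0.
g(0) = ΣzᵢKᵢ − 1 = 1.1527 and g(1) = 1 − Σzᵢ/Kᵢ = -0.0864, so a root lies in (0, 1).
Newton iteration, ψ⁰ = 0.5:
  ψ = 0.5000: g = 0.28468, g' = -0.8352 → ψ = 0.8408
  ψ = 0.8408: g = 0.03690, g' = -0.7102 → ψ = 0.8928
  ψ = 0.8928: g = -0.00075, g' = -0.7419 → ψ = 0.8918
Converged at ψ = 0.8918.

ψ = 0.8918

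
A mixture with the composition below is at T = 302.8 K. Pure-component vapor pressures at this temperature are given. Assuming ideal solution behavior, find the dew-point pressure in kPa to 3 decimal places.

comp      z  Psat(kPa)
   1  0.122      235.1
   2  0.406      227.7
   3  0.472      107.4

At the dew point ψ → 1, so Σzᵢ/Kᵢ = 1 with Kᵢ = Pᵢˢᵃᵗ/P ⇒ 1/P = Σzᵢ/Pᵢˢᵃᵗ.
1/P = 0.122/235.1 + 0.406/227.7 + 0.472/107.4 = 0.006697 ⇒ P = 149.326 kPa

Pdew = 149.326 kPa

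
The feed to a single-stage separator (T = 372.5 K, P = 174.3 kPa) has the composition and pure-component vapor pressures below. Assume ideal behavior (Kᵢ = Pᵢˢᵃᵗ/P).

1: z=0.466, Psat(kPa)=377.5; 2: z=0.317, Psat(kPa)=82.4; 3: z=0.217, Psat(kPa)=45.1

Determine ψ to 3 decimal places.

Raoult's law: Kᵢ = Pᵢˢᵃᵗ/P = Pᵢˢᵃᵗ/174.3.
  K_1 = 377.5/174.3 = 2.16581, K_2 = 82.4/174.3 = 0.47275, K_3 = 45.1/174.3 = 0.25875
Rachford–Rice: g(ψ) = Σ zᵢ(Kᵢ−1)/(1+ψ(Kᵢ−1)) = 0.
Check two-phase: ΣzᵢKᵢ = 1.215 > 1 and Σzᵢ/Kᵢ = 1.724 > 1, so g(0) = 0.215 > 0 and g(1) = -0.724 < 0.
Iterate (Newton) starting at ψ = 0.66:
  ψ = 0.660: g = -0.2642, g' = -0.867 → ψ = 0.355
  ψ = 0.355: g = -0.0397, g' = -0.670 → ψ = 0.296
Converged at ψ = 0.296.

ψ = 0.296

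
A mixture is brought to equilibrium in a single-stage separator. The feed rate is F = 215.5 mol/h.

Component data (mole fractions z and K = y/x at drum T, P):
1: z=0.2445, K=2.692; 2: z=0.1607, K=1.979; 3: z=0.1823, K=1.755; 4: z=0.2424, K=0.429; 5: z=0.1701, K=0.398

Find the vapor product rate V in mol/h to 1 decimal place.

V = 139.1 mol/h

Newton iteration, β⁰ = 0.5:
  β = 0.5000: g = 0.08943, g' = -0.6106 → β = 0.6465
  β = 0.6465: g = -0.00062, g' = -0.6282 → β = 0.6455
Converged at β = 0.6455.
Then V = β·F = 0.6455·215.5 = 139.1 mol/h and L = F − V = 76.4 mol/h.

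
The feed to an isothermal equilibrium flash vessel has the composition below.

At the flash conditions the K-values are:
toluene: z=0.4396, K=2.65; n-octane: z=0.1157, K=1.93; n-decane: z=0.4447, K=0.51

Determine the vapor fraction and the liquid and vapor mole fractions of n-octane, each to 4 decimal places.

Newton iteration, ψ⁰ = 0.67:
  ψ = 0.6700: g = 0.08639, g' = -0.5446 → ψ = 0.8286
  ψ = 0.8286: g = 0.00032, g' = -0.5481 → ψ = 0.8292
Converged at ψ = 0.8292.
Compositions from xᵢ = zᵢ/(1+ψ(Kᵢ−1)), yᵢ = Kᵢxᵢ:
  toluene: x = 0.1856, y = 0.4919
  n-octane: x = 0.0653, y = 0.1261
  n-decane: x = 0.7490, y = 0.3820

ψ = 0.8292, x_n-octane = 0.0653, y_n-octane = 0.1261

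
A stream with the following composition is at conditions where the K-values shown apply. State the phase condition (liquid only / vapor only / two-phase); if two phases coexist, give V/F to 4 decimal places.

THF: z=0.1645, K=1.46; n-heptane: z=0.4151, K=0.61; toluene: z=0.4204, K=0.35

ΣzᵢKᵢ = 0.6405; Σzᵢ/Kᵢ = 1.9943.
Since ΣzᵢKᵢ < 1 the mixture is below its bubble point — single liquid phase.

liquid only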